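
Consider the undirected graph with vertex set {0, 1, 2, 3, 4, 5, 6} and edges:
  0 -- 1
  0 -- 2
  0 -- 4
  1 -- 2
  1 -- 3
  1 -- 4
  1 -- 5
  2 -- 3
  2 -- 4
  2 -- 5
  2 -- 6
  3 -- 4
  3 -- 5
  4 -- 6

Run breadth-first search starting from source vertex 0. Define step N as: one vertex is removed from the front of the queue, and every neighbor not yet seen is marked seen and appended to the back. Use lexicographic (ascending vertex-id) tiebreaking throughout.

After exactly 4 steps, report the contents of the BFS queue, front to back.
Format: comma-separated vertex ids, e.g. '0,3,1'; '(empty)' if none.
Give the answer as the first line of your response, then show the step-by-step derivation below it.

3,5,6

step 1: dequeue 0; queue=[1,2,4]; order=0
step 2: dequeue 1; queue=[2,4,3,5]; order=0,1
step 3: dequeue 2; queue=[4,3,5,6]; order=0,1,2
step 4: dequeue 4; queue=[3,5,6]; order=0,1,2,4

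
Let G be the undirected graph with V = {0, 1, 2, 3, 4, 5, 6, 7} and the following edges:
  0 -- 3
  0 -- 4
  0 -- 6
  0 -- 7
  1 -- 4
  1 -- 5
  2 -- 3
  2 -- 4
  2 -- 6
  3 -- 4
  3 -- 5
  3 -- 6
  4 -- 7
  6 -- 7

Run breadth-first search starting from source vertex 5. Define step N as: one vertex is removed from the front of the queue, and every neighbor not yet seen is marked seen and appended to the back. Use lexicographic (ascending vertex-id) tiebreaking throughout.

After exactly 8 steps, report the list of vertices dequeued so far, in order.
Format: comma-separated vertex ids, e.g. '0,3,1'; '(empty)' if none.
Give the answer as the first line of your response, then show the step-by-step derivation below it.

5,1,3,4,0,2,6,7

step 1: dequeue 5; queue=[1,3]; order=5
step 2: dequeue 1; queue=[3,4]; order=5,1
step 3: dequeue 3; queue=[4,0,2,6]; order=5,1,3
step 4: dequeue 4; queue=[0,2,6,7]; order=5,1,3,4
step 5: dequeue 0; queue=[2,6,7]; order=5,1,3,4,0
step 6: dequeue 2; queue=[6,7]; order=5,1,3,4,0,2
step 7: dequeue 6; queue=[7]; order=5,1,3,4,0,2,6
step 8: dequeue 7; queue=[(empty)]; order=5,1,3,4,0,2,6,7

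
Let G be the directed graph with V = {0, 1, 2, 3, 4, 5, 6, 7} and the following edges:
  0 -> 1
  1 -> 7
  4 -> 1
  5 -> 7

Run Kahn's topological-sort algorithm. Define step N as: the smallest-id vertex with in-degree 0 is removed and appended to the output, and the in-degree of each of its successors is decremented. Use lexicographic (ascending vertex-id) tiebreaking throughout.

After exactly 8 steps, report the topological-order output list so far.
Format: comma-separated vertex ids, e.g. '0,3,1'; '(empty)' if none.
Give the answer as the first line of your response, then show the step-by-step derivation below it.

0,2,3,4,1,5,6,7

step 1: output 0; order=[0]; indeg=(0,1,0,0,0,0,0,2)
step 2: output 2; order=[0,2]; indeg=(0,1,0,0,0,0,0,2)
step 3: output 3; order=[0,2,3]; indeg=(0,1,0,0,0,0,0,2)
step 4: output 4; order=[0,2,3,4]; indeg=(0,0,0,0,0,0,0,2)
step 5: output 1; order=[0,2,3,4,1]; indeg=(0,0,0,0,0,0,0,1)
step 6: output 5; order=[0,2,3,4,1,5]; indeg=(0,0,0,0,0,0,0,0)
step 7: output 6; order=[0,2,3,4,1,5,6]; indeg=(0,0,0,0,0,0,0,0)
step 8: output 7; order=[0,2,3,4,1,5,6,7]; indeg=(0,0,0,0,0,0,0,0)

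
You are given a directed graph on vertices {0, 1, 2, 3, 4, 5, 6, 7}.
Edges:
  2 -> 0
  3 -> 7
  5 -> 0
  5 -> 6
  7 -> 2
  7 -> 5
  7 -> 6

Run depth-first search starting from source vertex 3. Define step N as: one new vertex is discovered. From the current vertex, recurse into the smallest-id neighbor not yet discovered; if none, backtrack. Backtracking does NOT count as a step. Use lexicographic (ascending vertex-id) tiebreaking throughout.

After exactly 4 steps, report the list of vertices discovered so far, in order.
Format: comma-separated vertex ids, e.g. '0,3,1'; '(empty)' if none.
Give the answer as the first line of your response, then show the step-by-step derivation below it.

3,7,2,0

step 1: discover 3; path=3; order=3
step 2: discover 7; path=3>7; order=3,7
step 3: discover 2; path=3>7>2; order=3,7,2
step 4: discover 0; path=3>7>2>0; order=3,7,2,0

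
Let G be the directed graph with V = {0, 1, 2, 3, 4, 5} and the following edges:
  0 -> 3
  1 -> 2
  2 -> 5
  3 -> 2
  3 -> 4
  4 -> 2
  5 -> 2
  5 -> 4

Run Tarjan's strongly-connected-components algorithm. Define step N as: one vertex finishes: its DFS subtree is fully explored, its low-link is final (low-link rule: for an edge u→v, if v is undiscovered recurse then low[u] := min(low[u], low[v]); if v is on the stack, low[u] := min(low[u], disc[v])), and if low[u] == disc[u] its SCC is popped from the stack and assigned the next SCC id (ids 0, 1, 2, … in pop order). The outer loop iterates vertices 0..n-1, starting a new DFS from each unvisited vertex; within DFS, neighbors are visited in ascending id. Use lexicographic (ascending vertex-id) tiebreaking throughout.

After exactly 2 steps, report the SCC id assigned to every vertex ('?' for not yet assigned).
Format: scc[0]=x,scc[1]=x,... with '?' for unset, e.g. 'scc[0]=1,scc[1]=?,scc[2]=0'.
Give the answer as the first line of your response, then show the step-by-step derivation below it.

scc[0]=?,scc[1]=?,scc[2]=?,scc[3]=?,scc[4]=?,scc[5]=?

step 1: low=(low[0]=0,low[1]=?,low[2]=2,low[3]=1,low[4]=2,low[5]=2); scc=(scc[0]=?,scc[1]=?,scc[2]=?,scc[3]=?,scc[4]=?,scc[5]=?)
step 2: low=(low[0]=0,low[1]=?,low[2]=2,low[3]=1,low[4]=2,low[5]=2); scc=(scc[0]=?,scc[1]=?,scc[2]=?,scc[3]=?,scc[4]=?,scc[5]=?)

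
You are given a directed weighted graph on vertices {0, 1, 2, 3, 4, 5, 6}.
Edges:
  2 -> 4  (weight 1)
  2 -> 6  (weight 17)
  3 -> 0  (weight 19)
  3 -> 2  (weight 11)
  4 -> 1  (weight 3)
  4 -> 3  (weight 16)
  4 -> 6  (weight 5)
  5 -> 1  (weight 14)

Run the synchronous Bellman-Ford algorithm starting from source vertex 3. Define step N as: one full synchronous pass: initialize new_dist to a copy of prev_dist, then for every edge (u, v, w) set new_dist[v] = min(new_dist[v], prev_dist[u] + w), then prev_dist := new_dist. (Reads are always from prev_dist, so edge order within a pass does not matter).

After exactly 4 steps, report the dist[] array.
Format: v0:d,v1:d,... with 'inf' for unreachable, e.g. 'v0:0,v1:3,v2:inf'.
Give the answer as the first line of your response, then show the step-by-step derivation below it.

v0:19,v1:15,v2:11,v3:0,v4:12,v5:inf,v6:17

step 1: dist = v0:19,v1:inf,v2:11,v3:0,v4:inf,v5:inf,v6:inf
step 2: dist = v0:19,v1:inf,v2:11,v3:0,v4:12,v5:inf,v6:28
step 3: dist = v0:19,v1:15,v2:11,v3:0,v4:12,v5:inf,v6:17
step 4: dist = v0:19,v1:15,v2:11,v3:0,v4:12,v5:inf,v6:17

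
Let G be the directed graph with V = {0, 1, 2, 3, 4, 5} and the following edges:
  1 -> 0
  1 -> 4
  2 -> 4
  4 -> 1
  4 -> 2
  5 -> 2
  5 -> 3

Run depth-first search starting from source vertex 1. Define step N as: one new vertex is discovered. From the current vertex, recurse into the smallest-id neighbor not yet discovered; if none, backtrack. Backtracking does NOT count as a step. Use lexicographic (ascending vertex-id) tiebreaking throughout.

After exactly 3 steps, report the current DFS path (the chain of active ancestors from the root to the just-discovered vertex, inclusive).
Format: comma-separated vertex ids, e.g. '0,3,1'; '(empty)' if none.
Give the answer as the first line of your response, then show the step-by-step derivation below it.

1,4

step 1: discover 1; path=1; order=1
step 2: discover 0; path=1>0; order=1,0
step 3: discover 4; path=1>4; order=1,0,4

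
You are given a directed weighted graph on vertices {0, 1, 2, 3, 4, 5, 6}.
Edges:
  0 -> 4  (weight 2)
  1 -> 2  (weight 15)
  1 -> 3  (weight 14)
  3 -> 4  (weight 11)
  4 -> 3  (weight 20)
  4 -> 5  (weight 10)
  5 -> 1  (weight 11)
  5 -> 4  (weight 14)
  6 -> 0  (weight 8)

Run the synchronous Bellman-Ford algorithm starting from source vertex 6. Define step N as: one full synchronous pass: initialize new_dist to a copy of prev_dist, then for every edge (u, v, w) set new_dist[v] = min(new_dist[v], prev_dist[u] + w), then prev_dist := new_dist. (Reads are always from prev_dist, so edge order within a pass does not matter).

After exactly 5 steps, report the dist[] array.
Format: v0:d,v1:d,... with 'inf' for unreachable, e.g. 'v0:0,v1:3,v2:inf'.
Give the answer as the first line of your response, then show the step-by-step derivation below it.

v0:8,v1:31,v2:46,v3:30,v4:10,v5:20,v6:0

step 1: dist = v0:8,v1:inf,v2:inf,v3:inf,v4:inf,v5:inf,v6:0
step 2: dist = v0:8,v1:inf,v2:inf,v3:inf,v4:10,v5:inf,v6:0
step 3: dist = v0:8,v1:inf,v2:inf,v3:30,v4:10,v5:20,v6:0
step 4: dist = v0:8,v1:31,v2:inf,v3:30,v4:10,v5:20,v6:0
step 5: dist = v0:8,v1:31,v2:46,v3:30,v4:10,v5:20,v6:0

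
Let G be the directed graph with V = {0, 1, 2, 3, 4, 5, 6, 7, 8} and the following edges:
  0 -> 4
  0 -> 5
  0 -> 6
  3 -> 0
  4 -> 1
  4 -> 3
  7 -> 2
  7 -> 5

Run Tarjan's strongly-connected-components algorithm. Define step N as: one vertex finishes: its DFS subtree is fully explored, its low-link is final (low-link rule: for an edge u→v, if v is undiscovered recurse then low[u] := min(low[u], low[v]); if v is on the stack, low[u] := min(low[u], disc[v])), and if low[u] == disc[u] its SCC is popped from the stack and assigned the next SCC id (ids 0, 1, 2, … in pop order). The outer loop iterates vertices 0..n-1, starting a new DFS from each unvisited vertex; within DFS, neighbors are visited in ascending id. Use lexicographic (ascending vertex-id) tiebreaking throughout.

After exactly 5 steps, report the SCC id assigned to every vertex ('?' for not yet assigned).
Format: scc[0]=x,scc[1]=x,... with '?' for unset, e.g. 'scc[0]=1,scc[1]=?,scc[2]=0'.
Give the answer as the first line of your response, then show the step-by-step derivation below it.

scc[0]=?,scc[1]=0,scc[2]=?,scc[3]=?,scc[4]=?,scc[5]=1,scc[6]=2,scc[7]=?,scc[8]=?

step 1: low=(low[0]=0,low[1]=2,low[2]=?,low[3]=?,low[4]=1,low[5]=?,low[6]=?,low[7]=?,low[8]=?); scc=(scc[0]=?,scc[1]=0,scc[2]=?,scc[3]=?,scc[4]=?,scc[5]=?,scc[6]=?,scc[7]=?,scc[8]=?)
step 2: low=(low[0]=0,low[1]=2,low[2]=?,low[3]=0,low[4]=1,low[5]=?,low[6]=?,low[7]=?,low[8]=?); scc=(scc[0]=?,scc[1]=0,scc[2]=?,scc[3]=?,scc[4]=?,scc[5]=?,scc[6]=?,scc[7]=?,scc[8]=?)
step 3: low=(low[0]=0,low[1]=2,low[2]=?,low[3]=0,low[4]=0,low[5]=?,low[6]=?,low[7]=?,low[8]=?); scc=(scc[0]=?,scc[1]=0,scc[2]=?,scc[3]=?,scc[4]=?,scc[5]=?,scc[6]=?,scc[7]=?,scc[8]=?)
step 4: low=(low[0]=0,low[1]=2,low[2]=?,low[3]=0,low[4]=0,low[5]=4,low[6]=?,low[7]=?,low[8]=?); scc=(scc[0]=?,scc[1]=0,scc[2]=?,scc[3]=?,scc[4]=?,scc[5]=1,scc[6]=?,scc[7]=?,scc[8]=?)
step 5: low=(low[0]=0,low[1]=2,low[2]=?,low[3]=0,low[4]=0,low[5]=4,low[6]=5,low[7]=?,low[8]=?); scc=(scc[0]=?,scc[1]=0,scc[2]=?,scc[3]=?,scc[4]=?,scc[5]=1,scc[6]=2,scc[7]=?,scc[8]=?)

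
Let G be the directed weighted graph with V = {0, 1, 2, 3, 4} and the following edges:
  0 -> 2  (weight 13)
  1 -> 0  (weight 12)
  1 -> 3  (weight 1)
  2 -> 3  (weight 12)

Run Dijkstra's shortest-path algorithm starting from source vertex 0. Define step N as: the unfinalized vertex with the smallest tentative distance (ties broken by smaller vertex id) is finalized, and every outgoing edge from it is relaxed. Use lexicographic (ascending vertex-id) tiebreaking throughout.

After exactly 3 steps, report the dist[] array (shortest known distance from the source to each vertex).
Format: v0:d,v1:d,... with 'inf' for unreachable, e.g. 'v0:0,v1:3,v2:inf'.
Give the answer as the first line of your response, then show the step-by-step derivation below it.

v0:0,v1:inf,v2:13,v3:25,v4:inf

step 1: dist = v0:0,v1:inf,v2:13,v3:inf,v4:inf
step 2: dist = v0:0,v1:inf,v2:13,v3:25,v4:inf
step 3: dist = v0:0,v1:inf,v2:13,v3:25,v4:inf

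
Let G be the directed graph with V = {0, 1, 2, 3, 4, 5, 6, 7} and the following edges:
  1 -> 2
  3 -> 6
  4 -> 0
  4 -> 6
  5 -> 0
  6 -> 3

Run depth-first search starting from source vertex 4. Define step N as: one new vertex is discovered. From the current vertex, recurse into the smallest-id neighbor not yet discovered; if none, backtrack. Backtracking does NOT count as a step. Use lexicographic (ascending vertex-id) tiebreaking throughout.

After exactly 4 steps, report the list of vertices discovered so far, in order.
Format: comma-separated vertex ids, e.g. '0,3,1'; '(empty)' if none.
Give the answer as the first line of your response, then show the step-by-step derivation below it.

4,0,6,3

step 1: discover 4; path=4; order=4
step 2: discover 0; path=4>0; order=4,0
step 3: discover 6; path=4>6; order=4,0,6
step 4: discover 3; path=4>6>3; order=4,0,6,3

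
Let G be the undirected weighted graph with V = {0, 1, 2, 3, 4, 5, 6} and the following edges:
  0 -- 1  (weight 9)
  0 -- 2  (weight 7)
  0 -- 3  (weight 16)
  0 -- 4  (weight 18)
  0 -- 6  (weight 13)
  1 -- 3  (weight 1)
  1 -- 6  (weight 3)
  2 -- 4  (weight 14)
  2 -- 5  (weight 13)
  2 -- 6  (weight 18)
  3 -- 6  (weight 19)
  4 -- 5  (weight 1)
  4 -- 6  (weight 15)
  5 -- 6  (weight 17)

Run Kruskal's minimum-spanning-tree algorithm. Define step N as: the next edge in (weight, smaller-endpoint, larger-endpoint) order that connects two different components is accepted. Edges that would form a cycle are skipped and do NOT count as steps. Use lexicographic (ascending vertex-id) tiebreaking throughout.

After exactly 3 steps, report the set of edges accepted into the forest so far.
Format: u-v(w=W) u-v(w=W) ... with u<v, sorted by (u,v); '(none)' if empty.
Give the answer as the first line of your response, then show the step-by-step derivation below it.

1-3(w=1) 1-6(w=3) 4-5(w=1)

step 1: add edge 1-3 (w=1); MST = {1-3(w=1)}
step 2: add edge 4-5 (w=1); MST = {1-3(w=1) 4-5(w=1)}
step 3: add edge 1-6 (w=3); MST = {1-3(w=1) 1-6(w=3) 4-5(w=1)}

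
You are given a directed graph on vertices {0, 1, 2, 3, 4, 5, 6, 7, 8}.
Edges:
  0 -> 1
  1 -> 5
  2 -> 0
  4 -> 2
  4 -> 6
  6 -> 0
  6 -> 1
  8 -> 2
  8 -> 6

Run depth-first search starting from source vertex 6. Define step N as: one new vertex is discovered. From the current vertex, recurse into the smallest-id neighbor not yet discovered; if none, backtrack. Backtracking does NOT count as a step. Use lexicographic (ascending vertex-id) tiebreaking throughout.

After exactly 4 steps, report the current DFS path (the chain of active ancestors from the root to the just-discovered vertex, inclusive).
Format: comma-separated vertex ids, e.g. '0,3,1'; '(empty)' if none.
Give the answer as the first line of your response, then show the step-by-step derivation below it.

6,0,1,5

step 1: discover 6; path=6; order=6
step 2: discover 0; path=6>0; order=6,0
step 3: discover 1; path=6>0>1; order=6,0,1
step 4: discover 5; path=6>0>1>5; order=6,0,1,5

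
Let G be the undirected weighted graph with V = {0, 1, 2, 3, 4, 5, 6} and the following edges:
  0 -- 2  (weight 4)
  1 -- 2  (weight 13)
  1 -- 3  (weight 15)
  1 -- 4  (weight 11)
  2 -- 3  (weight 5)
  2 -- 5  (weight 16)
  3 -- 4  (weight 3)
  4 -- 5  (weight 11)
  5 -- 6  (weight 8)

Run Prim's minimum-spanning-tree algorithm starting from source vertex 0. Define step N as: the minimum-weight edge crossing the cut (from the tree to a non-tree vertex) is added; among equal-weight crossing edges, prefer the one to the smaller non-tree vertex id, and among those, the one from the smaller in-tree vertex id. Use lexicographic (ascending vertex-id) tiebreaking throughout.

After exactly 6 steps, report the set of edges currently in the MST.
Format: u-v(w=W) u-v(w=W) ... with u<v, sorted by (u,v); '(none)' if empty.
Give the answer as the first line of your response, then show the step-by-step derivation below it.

0-2(w=4) 1-4(w=11) 2-3(w=5) 3-4(w=3) 4-5(w=11) 5-6(w=8)

step 1: add edge 0-2 (w=4); MST = {0-2(w=4)}
step 2: add edge 2-3 (w=5); MST = {0-2(w=4) 2-3(w=5)}
step 3: add edge 3-4 (w=3); MST = {0-2(w=4) 2-3(w=5) 3-4(w=3)}
step 4: add edge 1-4 (w=11); MST = {0-2(w=4) 1-4(w=11) 2-3(w=5) 3-4(w=3)}
step 5: add edge 4-5 (w=11); MST = {0-2(w=4) 1-4(w=11) 2-3(w=5) 3-4(w=3) 4-5(w=11)}
step 6: add edge 5-6 (w=8); MST = {0-2(w=4) 1-4(w=11) 2-3(w=5) 3-4(w=3) 4-5(w=11) 5-6(w=8)}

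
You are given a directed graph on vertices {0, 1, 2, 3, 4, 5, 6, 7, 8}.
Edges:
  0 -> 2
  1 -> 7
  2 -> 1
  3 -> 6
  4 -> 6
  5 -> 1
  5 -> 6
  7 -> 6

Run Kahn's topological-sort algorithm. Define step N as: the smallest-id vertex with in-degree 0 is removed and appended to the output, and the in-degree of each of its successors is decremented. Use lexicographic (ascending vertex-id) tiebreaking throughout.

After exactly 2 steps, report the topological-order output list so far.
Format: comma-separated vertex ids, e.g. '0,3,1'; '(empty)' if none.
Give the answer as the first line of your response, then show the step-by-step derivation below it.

0,2

step 1: output 0; order=[0]; indeg=(0,2,0,0,0,0,4,1,0)
step 2: output 2; order=[0,2]; indeg=(0,1,0,0,0,0,4,1,0)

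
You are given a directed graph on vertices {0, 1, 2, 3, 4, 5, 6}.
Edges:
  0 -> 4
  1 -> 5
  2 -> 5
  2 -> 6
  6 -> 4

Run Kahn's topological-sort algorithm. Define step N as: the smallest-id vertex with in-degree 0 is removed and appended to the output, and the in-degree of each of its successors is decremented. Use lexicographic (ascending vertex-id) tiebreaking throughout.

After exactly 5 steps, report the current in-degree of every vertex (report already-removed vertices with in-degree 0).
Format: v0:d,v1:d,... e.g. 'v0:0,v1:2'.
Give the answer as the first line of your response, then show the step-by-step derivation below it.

v0:0,v1:0,v2:0,v3:0,v4:1,v5:0,v6:0

step 1: output 0; order=[0]; indeg=(0,0,0,0,1,2,1)
step 2: output 1; order=[0,1]; indeg=(0,0,0,0,1,1,1)
step 3: output 2; order=[0,1,2]; indeg=(0,0,0,0,1,0,0)
step 4: output 3; order=[0,1,2,3]; indeg=(0,0,0,0,1,0,0)
step 5: output 5; order=[0,1,2,3,5]; indeg=(0,0,0,0,1,0,0)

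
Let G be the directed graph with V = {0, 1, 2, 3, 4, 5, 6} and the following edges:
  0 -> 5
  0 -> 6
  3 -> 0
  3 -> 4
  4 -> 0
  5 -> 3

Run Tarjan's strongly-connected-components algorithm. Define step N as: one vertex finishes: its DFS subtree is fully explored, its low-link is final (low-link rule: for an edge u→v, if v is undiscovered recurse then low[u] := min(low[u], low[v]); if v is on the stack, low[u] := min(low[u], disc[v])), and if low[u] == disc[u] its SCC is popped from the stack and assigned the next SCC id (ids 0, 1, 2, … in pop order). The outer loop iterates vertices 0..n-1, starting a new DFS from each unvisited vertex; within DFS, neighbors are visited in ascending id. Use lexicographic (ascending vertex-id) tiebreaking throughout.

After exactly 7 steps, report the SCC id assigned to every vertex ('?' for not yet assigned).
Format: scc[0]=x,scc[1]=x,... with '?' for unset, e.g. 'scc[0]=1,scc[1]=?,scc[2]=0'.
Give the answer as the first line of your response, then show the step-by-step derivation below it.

scc[0]=1,scc[1]=2,scc[2]=3,scc[3]=1,scc[4]=1,scc[5]=1,scc[6]=0

step 1: low=(low[0]=0,low[1]=?,low[2]=?,low[3]=0,low[4]=0,low[5]=1,low[6]=?); scc=(scc[0]=?,scc[1]=?,scc[2]=?,scc[3]=?,scc[4]=?,scc[5]=?,scc[6]=?)
step 2: low=(low[0]=0,low[1]=?,low[2]=?,low[3]=0,low[4]=0,low[5]=1,low[6]=?); scc=(scc[0]=?,scc[1]=?,scc[2]=?,scc[3]=?,scc[4]=?,scc[5]=?,scc[6]=?)
step 3: low=(low[0]=0,low[1]=?,low[2]=?,low[3]=0,low[4]=0,low[5]=0,low[6]=?); scc=(scc[0]=?,scc[1]=?,scc[2]=?,scc[3]=?,scc[4]=?,scc[5]=?,scc[6]=?)
step 4: low=(low[0]=0,low[1]=?,low[2]=?,low[3]=0,low[4]=0,low[5]=0,low[6]=4); scc=(scc[0]=?,scc[1]=?,scc[2]=?,scc[3]=?,scc[4]=?,scc[5]=?,scc[6]=0)
step 5: low=(low[0]=0,low[1]=?,low[2]=?,low[3]=0,low[4]=0,low[5]=0,low[6]=4); scc=(scc[0]=1,scc[1]=?,scc[2]=?,scc[3]=1,scc[4]=1,scc[5]=1,scc[6]=0)
step 6: low=(low[0]=0,low[1]=5,low[2]=?,low[3]=0,low[4]=0,low[5]=0,low[6]=4); scc=(scc[0]=1,scc[1]=2,scc[2]=?,scc[3]=1,scc[4]=1,scc[5]=1,scc[6]=0)
step 7: low=(low[0]=0,low[1]=5,low[2]=6,low[3]=0,low[4]=0,low[5]=0,low[6]=4); scc=(scc[0]=1,scc[1]=2,scc[2]=3,scc[3]=1,scc[4]=1,scc[5]=1,scc[6]=0)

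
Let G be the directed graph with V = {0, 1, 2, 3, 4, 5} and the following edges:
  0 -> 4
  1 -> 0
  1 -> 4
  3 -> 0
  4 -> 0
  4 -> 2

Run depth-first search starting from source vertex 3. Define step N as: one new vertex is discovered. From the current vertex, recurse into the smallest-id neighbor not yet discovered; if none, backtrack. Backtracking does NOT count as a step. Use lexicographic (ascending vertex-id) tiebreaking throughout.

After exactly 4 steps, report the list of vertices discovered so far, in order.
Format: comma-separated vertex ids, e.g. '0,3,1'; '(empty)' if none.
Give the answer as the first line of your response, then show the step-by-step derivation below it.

3,0,4,2

step 1: discover 3; path=3; order=3
step 2: discover 0; path=3>0; order=3,0
step 3: discover 4; path=3>0>4; order=3,0,4
step 4: discover 2; path=3>0>4>2; order=3,0,4,2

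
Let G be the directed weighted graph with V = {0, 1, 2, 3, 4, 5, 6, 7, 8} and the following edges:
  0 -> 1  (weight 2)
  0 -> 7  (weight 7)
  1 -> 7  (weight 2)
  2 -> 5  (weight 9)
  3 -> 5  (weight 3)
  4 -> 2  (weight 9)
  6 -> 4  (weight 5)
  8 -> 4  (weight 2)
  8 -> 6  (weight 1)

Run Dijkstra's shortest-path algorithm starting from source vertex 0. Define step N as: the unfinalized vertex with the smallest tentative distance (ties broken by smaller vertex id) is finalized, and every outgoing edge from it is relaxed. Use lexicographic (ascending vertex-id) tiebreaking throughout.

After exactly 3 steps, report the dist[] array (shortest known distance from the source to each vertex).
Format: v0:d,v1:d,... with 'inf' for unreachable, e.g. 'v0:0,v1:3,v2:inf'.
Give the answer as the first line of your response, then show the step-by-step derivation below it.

v0:0,v1:2,v2:inf,v3:inf,v4:inf,v5:inf,v6:inf,v7:4,v8:inf

step 1: dist = v0:0,v1:2,v2:inf,v3:inf,v4:inf,v5:inf,v6:inf,v7:7,v8:inf
step 2: dist = v0:0,v1:2,v2:inf,v3:inf,v4:inf,v5:inf,v6:inf,v7:4,v8:inf
step 3: dist = v0:0,v1:2,v2:inf,v3:inf,v4:inf,v5:inf,v6:inf,v7:4,v8:inf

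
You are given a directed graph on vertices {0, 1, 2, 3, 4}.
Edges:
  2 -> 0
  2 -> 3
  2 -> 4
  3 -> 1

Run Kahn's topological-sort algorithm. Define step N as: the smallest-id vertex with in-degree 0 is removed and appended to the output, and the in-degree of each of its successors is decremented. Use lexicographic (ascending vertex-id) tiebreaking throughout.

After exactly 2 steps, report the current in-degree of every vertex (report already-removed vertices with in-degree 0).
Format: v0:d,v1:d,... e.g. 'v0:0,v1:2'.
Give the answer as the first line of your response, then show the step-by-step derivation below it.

v0:0,v1:1,v2:0,v3:0,v4:0

step 1: output 2; order=[2]; indeg=(0,1,0,0,0)
step 2: output 0; order=[2,0]; indeg=(0,1,0,0,0)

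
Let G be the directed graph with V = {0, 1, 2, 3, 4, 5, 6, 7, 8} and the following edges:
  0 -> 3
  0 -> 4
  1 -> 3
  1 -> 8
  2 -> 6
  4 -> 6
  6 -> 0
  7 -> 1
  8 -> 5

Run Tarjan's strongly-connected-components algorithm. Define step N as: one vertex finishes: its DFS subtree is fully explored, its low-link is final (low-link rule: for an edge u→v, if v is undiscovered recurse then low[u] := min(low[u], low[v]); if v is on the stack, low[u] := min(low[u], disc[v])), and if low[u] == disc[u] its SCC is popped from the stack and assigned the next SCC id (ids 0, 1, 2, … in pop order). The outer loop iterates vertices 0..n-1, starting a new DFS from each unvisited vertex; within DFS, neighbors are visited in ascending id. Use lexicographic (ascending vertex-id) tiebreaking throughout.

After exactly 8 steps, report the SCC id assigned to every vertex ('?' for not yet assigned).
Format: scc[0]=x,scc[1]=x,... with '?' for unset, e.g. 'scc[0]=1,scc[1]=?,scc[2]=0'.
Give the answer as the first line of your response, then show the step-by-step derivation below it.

scc[0]=1,scc[1]=4,scc[2]=5,scc[3]=0,scc[4]=1,scc[5]=2,scc[6]=1,scc[7]=?,scc[8]=3

step 1: low=(low[0]=0,low[1]=?,low[2]=?,low[3]=1,low[4]=?,low[5]=?,low[6]=?,low[7]=?,low[8]=?); scc=(scc[0]=?,scc[1]=?,scc[2]=?,scc[3]=0,scc[4]=?,scc[5]=?,scc[6]=?,scc[7]=?,scc[8]=?)
step 2: low=(low[0]=0,low[1]=?,low[2]=?,low[3]=1,low[4]=2,low[5]=?,low[6]=0,low[7]=?,low[8]=?); scc=(scc[0]=?,scc[1]=?,scc[2]=?,scc[3]=0,scc[4]=?,scc[5]=?,scc[6]=?,scc[7]=?,scc[8]=?)
step 3: low=(low[0]=0,low[1]=?,low[2]=?,low[3]=1,low[4]=0,low[5]=?,low[6]=0,low[7]=?,low[8]=?); scc=(scc[0]=?,scc[1]=?,scc[2]=?,scc[3]=0,scc[4]=?,scc[5]=?,scc[6]=?,scc[7]=?,scc[8]=?)
step 4: low=(low[0]=0,low[1]=?,low[2]=?,low[3]=1,low[4]=0,low[5]=?,low[6]=0,low[7]=?,low[8]=?); scc=(scc[0]=1,scc[1]=?,scc[2]=?,scc[3]=0,scc[4]=1,scc[5]=?,scc[6]=1,scc[7]=?,scc[8]=?)
step 5: low=(low[0]=0,low[1]=4,low[2]=?,low[3]=1,low[4]=0,low[5]=6,low[6]=0,low[7]=?,low[8]=5); scc=(scc[0]=1,scc[1]=?,scc[2]=?,scc[3]=0,scc[4]=1,scc[5]=2,scc[6]=1,scc[7]=?,scc[8]=?)
step 6: low=(low[0]=0,low[1]=4,low[2]=?,low[3]=1,low[4]=0,low[5]=6,low[6]=0,low[7]=?,low[8]=5); scc=(scc[0]=1,scc[1]=?,scc[2]=?,scc[3]=0,scc[4]=1,scc[5]=2,scc[6]=1,scc[7]=?,scc[8]=3)
step 7: low=(low[0]=0,low[1]=4,low[2]=?,low[3]=1,low[4]=0,low[5]=6,low[6]=0,low[7]=?,low[8]=5); scc=(scc[0]=1,scc[1]=4,scc[2]=?,scc[3]=0,scc[4]=1,scc[5]=2,scc[6]=1,scc[7]=?,scc[8]=3)
step 8: low=(low[0]=0,low[1]=4,low[2]=7,low[3]=1,low[4]=0,low[5]=6,low[6]=0,low[7]=?,low[8]=5); scc=(scc[0]=1,scc[1]=4,scc[2]=5,scc[3]=0,scc[4]=1,scc[5]=2,scc[6]=1,scc[7]=?,scc[8]=3)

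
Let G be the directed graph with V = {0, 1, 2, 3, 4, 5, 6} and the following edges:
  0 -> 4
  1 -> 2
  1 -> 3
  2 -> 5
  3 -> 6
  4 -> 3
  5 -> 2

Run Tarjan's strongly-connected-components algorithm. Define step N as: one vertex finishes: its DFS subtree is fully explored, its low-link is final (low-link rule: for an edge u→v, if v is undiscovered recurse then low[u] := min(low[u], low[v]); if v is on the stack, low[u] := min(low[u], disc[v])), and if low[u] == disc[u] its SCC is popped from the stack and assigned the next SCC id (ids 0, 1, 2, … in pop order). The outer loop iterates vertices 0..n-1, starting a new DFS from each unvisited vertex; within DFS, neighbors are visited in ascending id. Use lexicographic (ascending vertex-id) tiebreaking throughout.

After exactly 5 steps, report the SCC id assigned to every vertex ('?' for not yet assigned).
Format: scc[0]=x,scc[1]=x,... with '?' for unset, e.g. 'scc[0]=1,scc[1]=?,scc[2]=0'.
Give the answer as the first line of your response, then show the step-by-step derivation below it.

scc[0]=3,scc[1]=?,scc[2]=?,scc[3]=1,scc[4]=2,scc[5]=?,scc[6]=0

step 1: low=(low[0]=0,low[1]=?,low[2]=?,low[3]=2,low[4]=1,low[5]=?,low[6]=3); scc=(scc[0]=?,scc[1]=?,scc[2]=?,scc[3]=?,scc[4]=?,scc[5]=?,scc[6]=0)
step 2: low=(low[0]=0,low[1]=?,low[2]=?,low[3]=2,low[4]=1,low[5]=?,low[6]=3); scc=(scc[0]=?,scc[1]=?,scc[2]=?,scc[3]=1,scc[4]=?,scc[5]=?,scc[6]=0)
step 3: low=(low[0]=0,low[1]=?,low[2]=?,low[3]=2,low[4]=1,low[5]=?,low[6]=3); scc=(scc[0]=?,scc[1]=?,scc[2]=?,scc[3]=1,scc[4]=2,scc[5]=?,scc[6]=0)
step 4: low=(low[0]=0,low[1]=?,low[2]=?,low[3]=2,low[4]=1,low[5]=?,low[6]=3); scc=(scc[0]=3,scc[1]=?,scc[2]=?,scc[3]=1,scc[4]=2,scc[5]=?,scc[6]=0)
step 5: low=(low[0]=0,low[1]=4,low[2]=5,low[3]=2,low[4]=1,low[5]=5,low[6]=3); scc=(scc[0]=3,scc[1]=?,scc[2]=?,scc[3]=1,scc[4]=2,scc[5]=?,scc[6]=0)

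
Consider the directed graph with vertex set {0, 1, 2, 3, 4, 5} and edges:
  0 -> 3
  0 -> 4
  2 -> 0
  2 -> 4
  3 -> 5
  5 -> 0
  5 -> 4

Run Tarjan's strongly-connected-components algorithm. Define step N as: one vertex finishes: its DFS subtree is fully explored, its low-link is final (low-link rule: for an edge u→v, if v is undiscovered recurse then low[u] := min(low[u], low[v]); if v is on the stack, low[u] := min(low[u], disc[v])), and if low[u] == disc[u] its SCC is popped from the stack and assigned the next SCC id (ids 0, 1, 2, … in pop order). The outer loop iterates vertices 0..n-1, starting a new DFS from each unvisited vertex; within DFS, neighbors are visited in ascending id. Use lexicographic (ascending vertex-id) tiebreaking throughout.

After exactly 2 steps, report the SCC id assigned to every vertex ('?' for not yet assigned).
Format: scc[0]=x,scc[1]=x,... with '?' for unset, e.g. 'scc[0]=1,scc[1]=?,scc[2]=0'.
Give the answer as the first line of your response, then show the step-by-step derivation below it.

scc[0]=?,scc[1]=?,scc[2]=?,scc[3]=?,scc[4]=0,scc[5]=?

step 1: low=(low[0]=0,low[1]=?,low[2]=?,low[3]=1,low[4]=3,low[5]=0); scc=(scc[0]=?,scc[1]=?,scc[2]=?,scc[3]=?,scc[4]=0,scc[5]=?)
step 2: low=(low[0]=0,low[1]=?,low[2]=?,low[3]=1,low[4]=3,low[5]=0); scc=(scc[0]=?,scc[1]=?,scc[2]=?,scc[3]=?,scc[4]=0,scc[5]=?)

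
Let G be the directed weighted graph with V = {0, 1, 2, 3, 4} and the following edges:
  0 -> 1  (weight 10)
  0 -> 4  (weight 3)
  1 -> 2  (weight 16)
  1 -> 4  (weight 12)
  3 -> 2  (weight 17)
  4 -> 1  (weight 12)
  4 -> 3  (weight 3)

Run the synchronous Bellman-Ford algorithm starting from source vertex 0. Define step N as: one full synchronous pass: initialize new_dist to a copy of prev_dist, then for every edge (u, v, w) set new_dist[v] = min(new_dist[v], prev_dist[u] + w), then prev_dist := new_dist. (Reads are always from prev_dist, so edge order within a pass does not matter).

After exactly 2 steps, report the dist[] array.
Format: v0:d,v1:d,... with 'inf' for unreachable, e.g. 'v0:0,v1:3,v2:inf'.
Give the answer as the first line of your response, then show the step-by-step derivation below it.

v0:0,v1:10,v2:26,v3:6,v4:3

step 1: dist = v0:0,v1:10,v2:inf,v3:inf,v4:3
step 2: dist = v0:0,v1:10,v2:26,v3:6,v4:3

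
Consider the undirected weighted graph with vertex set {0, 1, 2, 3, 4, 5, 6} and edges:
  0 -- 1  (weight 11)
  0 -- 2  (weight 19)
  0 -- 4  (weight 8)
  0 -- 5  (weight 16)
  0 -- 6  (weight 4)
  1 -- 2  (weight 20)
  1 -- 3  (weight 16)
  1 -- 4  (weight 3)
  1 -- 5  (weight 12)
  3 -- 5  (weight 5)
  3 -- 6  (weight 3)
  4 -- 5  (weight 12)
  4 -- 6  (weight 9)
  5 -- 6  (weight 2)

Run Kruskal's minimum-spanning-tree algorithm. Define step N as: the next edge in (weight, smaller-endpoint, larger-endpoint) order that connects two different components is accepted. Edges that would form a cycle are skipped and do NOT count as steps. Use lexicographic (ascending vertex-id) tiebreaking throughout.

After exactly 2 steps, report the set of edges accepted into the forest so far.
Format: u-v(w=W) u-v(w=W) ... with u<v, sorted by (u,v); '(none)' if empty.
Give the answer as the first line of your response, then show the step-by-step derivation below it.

1-4(w=3) 5-6(w=2)

step 1: add edge 5-6 (w=2); MST = {5-6(w=2)}
step 2: add edge 1-4 (w=3); MST = {1-4(w=3) 5-6(w=2)}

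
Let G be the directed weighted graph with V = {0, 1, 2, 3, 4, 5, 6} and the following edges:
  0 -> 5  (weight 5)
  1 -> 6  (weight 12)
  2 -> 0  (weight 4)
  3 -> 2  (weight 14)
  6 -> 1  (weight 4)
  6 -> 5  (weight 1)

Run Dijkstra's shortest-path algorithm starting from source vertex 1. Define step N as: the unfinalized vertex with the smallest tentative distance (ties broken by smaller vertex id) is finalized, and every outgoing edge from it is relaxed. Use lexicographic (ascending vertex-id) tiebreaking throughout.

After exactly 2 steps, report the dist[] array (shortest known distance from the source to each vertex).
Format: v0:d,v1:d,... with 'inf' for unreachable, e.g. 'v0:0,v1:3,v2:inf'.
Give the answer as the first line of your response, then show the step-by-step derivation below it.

v0:inf,v1:0,v2:inf,v3:inf,v4:inf,v5:13,v6:12

step 1: dist = v0:inf,v1:0,v2:inf,v3:inf,v4:inf,v5:inf,v6:12
step 2: dist = v0:inf,v1:0,v2:inf,v3:inf,v4:inf,v5:13,v6:12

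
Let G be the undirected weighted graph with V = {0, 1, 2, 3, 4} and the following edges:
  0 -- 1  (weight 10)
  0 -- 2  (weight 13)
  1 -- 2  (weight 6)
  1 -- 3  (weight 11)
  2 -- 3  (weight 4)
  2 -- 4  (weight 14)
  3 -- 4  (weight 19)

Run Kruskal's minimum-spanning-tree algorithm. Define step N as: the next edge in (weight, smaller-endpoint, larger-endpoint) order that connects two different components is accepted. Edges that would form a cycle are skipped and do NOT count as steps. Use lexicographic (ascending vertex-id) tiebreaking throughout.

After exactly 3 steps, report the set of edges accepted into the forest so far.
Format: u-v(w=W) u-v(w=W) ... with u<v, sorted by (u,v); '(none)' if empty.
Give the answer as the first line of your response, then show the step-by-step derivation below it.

0-1(w=10) 1-2(w=6) 2-3(w=4)

step 1: add edge 2-3 (w=4); MST = {2-3(w=4)}
step 2: add edge 1-2 (w=6); MST = {1-2(w=6) 2-3(w=4)}
step 3: add edge 0-1 (w=10); MST = {0-1(w=10) 1-2(w=6) 2-3(w=4)}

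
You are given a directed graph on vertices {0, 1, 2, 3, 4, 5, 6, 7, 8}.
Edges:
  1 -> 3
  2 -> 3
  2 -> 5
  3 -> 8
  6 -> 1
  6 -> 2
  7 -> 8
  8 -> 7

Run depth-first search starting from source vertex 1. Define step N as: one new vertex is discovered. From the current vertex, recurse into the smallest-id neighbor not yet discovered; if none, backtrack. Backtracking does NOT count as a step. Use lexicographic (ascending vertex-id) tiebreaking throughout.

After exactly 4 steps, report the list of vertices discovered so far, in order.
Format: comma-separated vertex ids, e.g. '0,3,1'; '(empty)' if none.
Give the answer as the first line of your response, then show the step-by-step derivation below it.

1,3,8,7

step 1: discover 1; path=1; order=1
step 2: discover 3; path=1>3; order=1,3
step 3: discover 8; path=1>3>8; order=1,3,8
step 4: discover 7; path=1>3>8>7; order=1,3,8,7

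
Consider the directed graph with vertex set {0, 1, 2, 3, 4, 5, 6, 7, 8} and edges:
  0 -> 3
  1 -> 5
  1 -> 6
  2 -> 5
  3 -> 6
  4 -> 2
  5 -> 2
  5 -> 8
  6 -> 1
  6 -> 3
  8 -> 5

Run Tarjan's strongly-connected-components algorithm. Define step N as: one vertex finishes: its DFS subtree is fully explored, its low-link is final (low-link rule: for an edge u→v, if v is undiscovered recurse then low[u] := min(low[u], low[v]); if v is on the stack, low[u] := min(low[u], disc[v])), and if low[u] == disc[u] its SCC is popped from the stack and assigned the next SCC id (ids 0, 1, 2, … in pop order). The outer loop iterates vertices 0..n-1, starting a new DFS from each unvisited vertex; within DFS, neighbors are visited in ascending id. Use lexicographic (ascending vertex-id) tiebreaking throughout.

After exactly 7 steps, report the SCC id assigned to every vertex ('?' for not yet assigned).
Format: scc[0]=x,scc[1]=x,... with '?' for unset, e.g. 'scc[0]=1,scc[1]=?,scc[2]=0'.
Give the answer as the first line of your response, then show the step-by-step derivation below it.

scc[0]=2,scc[1]=1,scc[2]=0,scc[3]=1,scc[4]=?,scc[5]=0,scc[6]=1,scc[7]=?,scc[8]=0

step 1: low=(low[0]=0,low[1]=3,low[2]=4,low[3]=1,low[4]=?,low[5]=4,low[6]=2,low[7]=?,low[8]=?); scc=(scc[0]=?,scc[1]=?,scc[2]=?,scc[3]=?,scc[4]=?,scc[5]=?,scc[6]=?,scc[7]=?,scc[8]=?)
step 2: low=(low[0]=0,low[1]=3,low[2]=4,low[3]=1,low[4]=?,low[5]=4,low[6]=2,low[7]=?,low[8]=4); scc=(scc[0]=?,scc[1]=?,scc[2]=?,scc[3]=?,scc[4]=?,scc[5]=?,scc[6]=?,scc[7]=?,scc[8]=?)
step 3: low=(low[0]=0,low[1]=3,low[2]=4,low[3]=1,low[4]=?,low[5]=4,low[6]=2,low[7]=?,low[8]=4); scc=(scc[0]=?,scc[1]=?,scc[2]=0,scc[3]=?,scc[4]=?,scc[5]=0,scc[6]=?,scc[7]=?,scc[8]=0)
step 4: low=(low[0]=0,low[1]=2,low[2]=4,low[3]=1,low[4]=?,low[5]=4,low[6]=2,low[7]=?,low[8]=4); scc=(scc[0]=?,scc[1]=?,scc[2]=0,scc[3]=?,scc[4]=?,scc[5]=0,scc[6]=?,scc[7]=?,scc[8]=0)
step 5: low=(low[0]=0,low[1]=2,low[2]=4,low[3]=1,low[4]=?,low[5]=4,low[6]=1,low[7]=?,low[8]=4); scc=(scc[0]=?,scc[1]=?,scc[2]=0,scc[3]=?,scc[4]=?,scc[5]=0,scc[6]=?,scc[7]=?,scc[8]=0)
step 6: low=(low[0]=0,low[1]=2,low[2]=4,low[3]=1,low[4]=?,low[5]=4,low[6]=1,low[7]=?,low[8]=4); scc=(scc[0]=?,scc[1]=1,scc[2]=0,scc[3]=1,scc[4]=?,scc[5]=0,scc[6]=1,scc[7]=?,scc[8]=0)
step 7: low=(low[0]=0,low[1]=2,low[2]=4,low[3]=1,low[4]=?,low[5]=4,low[6]=1,low[7]=?,low[8]=4); scc=(scc[0]=2,scc[1]=1,scc[2]=0,scc[3]=1,scc[4]=?,scc[5]=0,scc[6]=1,scc[7]=?,scc[8]=0)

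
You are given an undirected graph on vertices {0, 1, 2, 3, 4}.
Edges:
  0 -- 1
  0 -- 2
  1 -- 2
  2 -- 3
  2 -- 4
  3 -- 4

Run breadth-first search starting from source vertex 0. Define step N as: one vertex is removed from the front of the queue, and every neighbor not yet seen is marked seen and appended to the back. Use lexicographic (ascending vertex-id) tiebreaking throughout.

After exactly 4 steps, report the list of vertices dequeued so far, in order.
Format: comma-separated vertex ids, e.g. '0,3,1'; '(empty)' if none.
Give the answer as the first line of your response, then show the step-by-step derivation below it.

0,1,2,3

step 1: dequeue 0; queue=[1,2]; order=0
step 2: dequeue 1; queue=[2]; order=0,1
step 3: dequeue 2; queue=[3,4]; order=0,1,2
step 4: dequeue 3; queue=[4]; order=0,1,2,3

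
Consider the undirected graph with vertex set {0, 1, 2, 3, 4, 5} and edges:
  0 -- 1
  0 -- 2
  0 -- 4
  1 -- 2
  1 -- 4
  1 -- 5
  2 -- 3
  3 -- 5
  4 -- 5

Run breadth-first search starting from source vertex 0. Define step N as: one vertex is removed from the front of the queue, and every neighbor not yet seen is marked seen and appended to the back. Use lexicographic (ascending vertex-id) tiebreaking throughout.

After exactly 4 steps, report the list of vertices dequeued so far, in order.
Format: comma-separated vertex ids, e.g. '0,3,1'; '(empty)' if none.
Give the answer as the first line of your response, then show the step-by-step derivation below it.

0,1,2,4

step 1: dequeue 0; queue=[1,2,4]; order=0
step 2: dequeue 1; queue=[2,4,5]; order=0,1
step 3: dequeue 2; queue=[4,5,3]; order=0,1,2
step 4: dequeue 4; queue=[5,3]; order=0,1,2,4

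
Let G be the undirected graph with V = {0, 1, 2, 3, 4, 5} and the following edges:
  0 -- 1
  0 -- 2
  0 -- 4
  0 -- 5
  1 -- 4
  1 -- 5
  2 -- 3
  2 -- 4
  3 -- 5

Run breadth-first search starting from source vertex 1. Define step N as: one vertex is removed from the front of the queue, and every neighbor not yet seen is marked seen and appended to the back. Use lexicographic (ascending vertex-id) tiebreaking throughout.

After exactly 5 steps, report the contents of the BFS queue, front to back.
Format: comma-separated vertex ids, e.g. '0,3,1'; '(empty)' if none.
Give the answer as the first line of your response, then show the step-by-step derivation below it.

3

step 1: dequeue 1; queue=[0,4,5]; order=1
step 2: dequeue 0; queue=[4,5,2]; order=1,0
step 3: dequeue 4; queue=[5,2]; order=1,0,4
step 4: dequeue 5; queue=[2,3]; order=1,0,4,5
step 5: dequeue 2; queue=[3]; order=1,0,4,5,2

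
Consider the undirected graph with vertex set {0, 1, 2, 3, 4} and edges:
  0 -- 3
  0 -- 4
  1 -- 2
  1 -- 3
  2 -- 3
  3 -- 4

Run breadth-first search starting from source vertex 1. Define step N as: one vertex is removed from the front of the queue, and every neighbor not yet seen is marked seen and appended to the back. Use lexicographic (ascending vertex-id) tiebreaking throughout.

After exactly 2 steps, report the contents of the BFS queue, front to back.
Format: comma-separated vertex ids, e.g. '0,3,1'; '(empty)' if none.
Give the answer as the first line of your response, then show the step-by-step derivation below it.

3

step 1: dequeue 1; queue=[2,3]; order=1
step 2: dequeue 2; queue=[3]; order=1,2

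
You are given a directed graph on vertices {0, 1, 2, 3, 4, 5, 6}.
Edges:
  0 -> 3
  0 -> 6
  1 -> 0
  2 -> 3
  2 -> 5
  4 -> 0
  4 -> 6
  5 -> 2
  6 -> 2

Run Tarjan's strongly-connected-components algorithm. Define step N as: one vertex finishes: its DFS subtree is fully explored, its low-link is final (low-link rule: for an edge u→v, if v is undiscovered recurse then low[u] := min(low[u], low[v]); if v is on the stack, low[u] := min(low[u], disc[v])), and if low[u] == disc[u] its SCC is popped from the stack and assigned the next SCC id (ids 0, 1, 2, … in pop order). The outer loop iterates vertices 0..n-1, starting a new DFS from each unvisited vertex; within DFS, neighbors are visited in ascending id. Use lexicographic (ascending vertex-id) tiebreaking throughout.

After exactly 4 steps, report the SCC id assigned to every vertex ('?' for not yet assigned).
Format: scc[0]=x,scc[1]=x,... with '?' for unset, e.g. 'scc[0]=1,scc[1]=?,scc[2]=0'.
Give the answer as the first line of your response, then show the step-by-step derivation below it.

scc[0]=?,scc[1]=?,scc[2]=1,scc[3]=0,scc[4]=?,scc[5]=1,scc[6]=2

step 1: low=(low[0]=0,low[1]=?,low[2]=?,low[3]=1,low[4]=?,low[5]=?,low[6]=?); scc=(scc[0]=?,scc[1]=?,scc[2]=?,scc[3]=0,scc[4]=?,scc[5]=?,scc[6]=?)
step 2: low=(low[0]=0,low[1]=?,low[2]=3,low[3]=1,low[4]=?,low[5]=3,low[6]=2); scc=(scc[0]=?,scc[1]=?,scc[2]=?,scc[3]=0,scc[4]=?,scc[5]=?,scc[6]=?)
step 3: low=(low[0]=0,low[1]=?,low[2]=3,low[3]=1,low[4]=?,low[5]=3,low[6]=2); scc=(scc[0]=?,scc[1]=?,scc[2]=1,scc[3]=0,scc[4]=?,scc[5]=1,scc[6]=?)
step 4: low=(low[0]=0,low[1]=?,low[2]=3,low[3]=1,low[4]=?,low[5]=3,low[6]=2); scc=(scc[0]=?,scc[1]=?,scc[2]=1,scc[3]=0,scc[4]=?,scc[5]=1,scc[6]=2)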